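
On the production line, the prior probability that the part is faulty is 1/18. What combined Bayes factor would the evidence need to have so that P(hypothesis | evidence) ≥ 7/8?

Prior odds = (1/18)/(17/18) = 1/17.
Target odds = 0.875/0.125 = 7.
Required Bayes factor = 7 ÷ (1/17) = 119.

119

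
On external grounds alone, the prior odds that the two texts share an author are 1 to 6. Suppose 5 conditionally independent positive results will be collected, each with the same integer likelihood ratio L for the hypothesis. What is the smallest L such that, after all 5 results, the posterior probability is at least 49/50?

Prior odds = 1/6.
Target odds = 0.98/0.02 = 49.
Need L⁵ ≥ 49 ÷ (1/6) = 294.
3⁵ = 243 < 294 ≤ 1024 = 4⁵, so L = 4.

4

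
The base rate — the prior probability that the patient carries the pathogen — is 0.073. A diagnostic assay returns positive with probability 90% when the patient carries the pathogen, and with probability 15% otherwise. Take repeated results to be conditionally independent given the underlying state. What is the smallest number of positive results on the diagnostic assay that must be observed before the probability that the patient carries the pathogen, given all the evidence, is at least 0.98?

Prior odds: 0.073 ÷ 0.927 = 73/927.
Likelihood ratio of a positive result = 0.9/0.15 = 6.
Target odds: 0.98 ÷ 0.02 = 49.
Need (73/927) × 6ⁿ ≥ 49, i.e. 6ⁿ ≥ 45423/73.
6³ = 216 falls short of 45423/73 but 6⁴ = 1296 reaches it, so n = 4.

4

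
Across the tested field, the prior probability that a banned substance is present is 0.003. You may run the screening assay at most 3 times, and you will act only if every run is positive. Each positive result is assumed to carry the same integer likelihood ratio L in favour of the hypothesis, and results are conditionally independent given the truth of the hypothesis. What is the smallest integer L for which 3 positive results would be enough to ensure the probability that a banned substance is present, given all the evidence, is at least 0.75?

10

Prior odds = 0.003/0.997 = 3/997.
Target odds = 0.75/0.25 = 3.
Need L³ ≥ 3 ÷ (3/997) = 997.
9³ = 729 < 997 ≤ 1000 = 10³, so L = 10.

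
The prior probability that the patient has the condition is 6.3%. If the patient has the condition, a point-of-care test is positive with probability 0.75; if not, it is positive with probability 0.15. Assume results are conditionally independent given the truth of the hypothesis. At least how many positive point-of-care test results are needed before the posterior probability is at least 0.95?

Prior odds: 0.063 ÷ 0.937 = 63/937.
Likelihood ratio of a positive = 0.75/0.15 = 5.
Target odds: 0.95 ÷ 0.05 = 19.
Need (63/937) × 5ⁿ ≥ 19, i.e. 5ⁿ ≥ 17803/63.
5³ = 125 falls short of 17803/63 but 5⁴ = 625 reaches it, so n = 4.

4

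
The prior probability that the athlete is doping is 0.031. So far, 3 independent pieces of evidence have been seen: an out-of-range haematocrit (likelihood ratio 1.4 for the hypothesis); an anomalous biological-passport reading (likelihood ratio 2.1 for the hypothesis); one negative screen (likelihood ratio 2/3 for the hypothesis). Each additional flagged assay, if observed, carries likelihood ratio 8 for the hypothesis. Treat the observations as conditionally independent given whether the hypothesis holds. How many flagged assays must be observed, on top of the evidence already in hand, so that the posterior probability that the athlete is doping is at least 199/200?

4

Prior odds = 0.031/0.969 = 31/969.
Combined Bayes factor of the evidence already in hand = 1.4 × 2.1 × (2/3) = 1.96.
Odds after that evidence = (31/969) × 1.96 = 1519/24225.
Target odds = 0.995/0.005 = 199.
Need 8ⁿ ≥ 199 ÷ (1519/24225) = 4820775/1519.
8³ = 512 falls short of 4820775/1519 but 8⁴ = 4096 reaches it, so n = 4.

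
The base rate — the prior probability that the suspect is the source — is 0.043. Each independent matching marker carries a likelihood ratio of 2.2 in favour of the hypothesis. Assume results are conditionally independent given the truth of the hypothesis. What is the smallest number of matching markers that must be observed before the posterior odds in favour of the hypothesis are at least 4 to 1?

Prior odds: 0.043 ÷ 0.957 = 43/957.
Likelihood ratio per matching marker = 2.2.
Target odds = 4.
Need (43/957) × 2.2ⁿ ≥ 4, i.e. 2.2ⁿ ≥ 3828/43.
2.2⁵ = 51.53632 falls short of 3828/43 but 2.2⁶ = 1771561/15625 reaches it, so n = 6.

6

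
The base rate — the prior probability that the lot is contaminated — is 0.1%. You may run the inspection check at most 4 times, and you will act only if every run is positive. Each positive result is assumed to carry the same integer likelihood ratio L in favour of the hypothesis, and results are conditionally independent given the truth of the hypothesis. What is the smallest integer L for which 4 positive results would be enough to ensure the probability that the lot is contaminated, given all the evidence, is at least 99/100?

Prior odds = 0.001/0.999 = 1/999.
Target odds = 0.99/0.01 = 99.
Need L⁴ ≥ 99 ÷ (1/999) = 98901.
17⁴ = 83521 < 98901 ≤ 104976 = 18⁴, so L = 18.

18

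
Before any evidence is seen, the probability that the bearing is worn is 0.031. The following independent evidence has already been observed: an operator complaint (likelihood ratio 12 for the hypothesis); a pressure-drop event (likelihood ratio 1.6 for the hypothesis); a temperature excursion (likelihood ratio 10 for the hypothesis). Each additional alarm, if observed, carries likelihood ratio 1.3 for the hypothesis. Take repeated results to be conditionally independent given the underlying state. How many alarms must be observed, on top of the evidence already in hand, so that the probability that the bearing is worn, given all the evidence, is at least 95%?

Prior odds = 0.031/0.969 = 31/969.
Combined Bayes factor of the evidence already in hand = 12 × 1.6 × 10 = 192.
Odds after that evidence = (31/969) × 192 = 1984/323.
Target odds = 0.95/0.05 = 19.
Need 1.3ⁿ ≥ 19 ÷ (1984/323) = 6137/1984.
1.3⁴ = 2.8561 falls short of 6137/1984 but 1.3⁵ = 371293/100000 reaches it, so n = 5.

5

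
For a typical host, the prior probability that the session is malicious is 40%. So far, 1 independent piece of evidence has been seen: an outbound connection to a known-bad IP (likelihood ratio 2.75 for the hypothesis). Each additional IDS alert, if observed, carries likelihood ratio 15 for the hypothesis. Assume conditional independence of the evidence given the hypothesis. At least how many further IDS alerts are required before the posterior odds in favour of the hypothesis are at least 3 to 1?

1

Prior odds = 0.4/0.6 = 2/3.
Bayes factor of the evidence already in hand = 2.75.
Odds after that evidence = (2/3) × 2.75 = 11/6.
Target odds = 3.
Need 15ⁿ ≥ 3 ÷ (11/6) = 18/11.
15¹ = 15, which meets the required 18/11; so n = 1.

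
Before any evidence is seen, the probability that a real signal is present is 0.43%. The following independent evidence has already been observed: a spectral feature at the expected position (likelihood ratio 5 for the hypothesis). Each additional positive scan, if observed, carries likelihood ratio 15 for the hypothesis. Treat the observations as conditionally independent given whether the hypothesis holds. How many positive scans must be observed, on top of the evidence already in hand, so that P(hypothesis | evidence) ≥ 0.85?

3

Prior odds = 0.0043/0.9957 = 43/9957.
Bayes factor of the evidence already in hand = 5.
Odds after that evidence = (43/9957) × 5 = 215/9957.
Target odds = 0.85/0.15 = 17/3.
Need 15ⁿ ≥ 17/3 ÷ (215/9957) = 56423/215.
15² = 225 falls short of 56423/215 but 15³ = 3375 reaches it, so n = 3.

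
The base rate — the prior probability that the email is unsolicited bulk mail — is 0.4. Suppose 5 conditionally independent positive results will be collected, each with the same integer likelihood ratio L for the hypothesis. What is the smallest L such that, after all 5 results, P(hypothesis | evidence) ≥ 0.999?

5

Prior odds = 0.4/0.6 = 2/3.
Target odds = 0.999/0.001 = 999.
Need L⁵ ≥ 999 ÷ (2/3) = 1498.5.
4⁵ = 1024 < 1498.5 ≤ 3125 = 5⁵, so L = 5.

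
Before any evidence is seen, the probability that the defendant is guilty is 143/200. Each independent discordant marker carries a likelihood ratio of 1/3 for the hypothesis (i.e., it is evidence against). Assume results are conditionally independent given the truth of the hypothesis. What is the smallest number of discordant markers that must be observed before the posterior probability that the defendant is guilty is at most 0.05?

Prior odds = 0.715/0.285 = 143/57.
Likelihood ratio per discordant marker = 1/3.
Target posterior odds = 0.05/0.95 = 1/19.
Require (1/3)ⁿ ≤ 1/19 ÷ (143/57) = 3/143.
(1/3)³ = 1/27 is still above 3/143 but (1/3)⁴ = 1/81 is at or below it, so n = 4.

4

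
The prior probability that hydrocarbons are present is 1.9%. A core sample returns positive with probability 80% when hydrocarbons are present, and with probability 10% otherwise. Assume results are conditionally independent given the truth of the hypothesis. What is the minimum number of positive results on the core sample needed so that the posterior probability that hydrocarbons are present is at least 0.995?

5

Prior odds = 0.019/0.981 = 19/981.
Likelihood ratio of a positive result = 0.8/0.1 = 8.
Target odds: 0.995 ÷ 0.005 = 199.
Require 8ⁿ ≥ 199 ÷ (19/981) = 195219/19.
8⁴ = 4096 falls short of 195219/19 but 8⁵ = 32768 reaches it, so n = 5.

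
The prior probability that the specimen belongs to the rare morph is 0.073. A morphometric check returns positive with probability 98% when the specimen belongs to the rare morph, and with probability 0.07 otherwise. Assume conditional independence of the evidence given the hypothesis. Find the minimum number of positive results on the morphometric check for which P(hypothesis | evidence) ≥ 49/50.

3

Prior odds = 0.073/0.927 = 73/927.
Likelihood ratio of a positive result = 0.98/0.07 = 14.
Target posterior odds = 0.98/0.02 = 49.
Need (73/927) × 14ⁿ ≥ 49, i.e. 14ⁿ ≥ 45423/73.
14² = 196 falls short of 45423/73 but 14³ = 2744 reaches it, so n = 3.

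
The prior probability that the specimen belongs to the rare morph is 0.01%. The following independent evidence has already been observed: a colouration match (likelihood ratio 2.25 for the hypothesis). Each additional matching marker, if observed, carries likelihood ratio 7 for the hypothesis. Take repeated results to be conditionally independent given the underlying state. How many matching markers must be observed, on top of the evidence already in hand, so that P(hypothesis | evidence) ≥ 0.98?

Prior odds = 0.0001/0.9999 = 1/9999.
Bayes factor of the evidence already in hand = 2.25.
Odds after that evidence = (1/9999) × 2.25 = 1/4444.
Target odds = 0.98/0.02 = 49.
Need 7ⁿ ≥ 49 ÷ (1/4444) = 217756.
7⁶ = 117649 falls short of 217756 but 7⁷ = 823543 reaches it, so n = 7.

7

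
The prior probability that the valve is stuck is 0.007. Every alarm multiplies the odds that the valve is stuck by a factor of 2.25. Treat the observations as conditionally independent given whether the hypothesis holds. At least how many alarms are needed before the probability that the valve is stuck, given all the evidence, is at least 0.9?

9

Prior odds = 0.007/0.993 = 7/993.
Likelihood ratio per alarm = 2.25.
Target posterior odds = 0.9/0.1 = 9.
Need (7/993) × 2.25ⁿ ≥ 9, i.e. 2.25ⁿ ≥ 8937/7.
2.25⁸ = 43046721/65536 falls short of 8937/7 but 2.25⁹ = 387420489/262144 reaches it, so n = 9.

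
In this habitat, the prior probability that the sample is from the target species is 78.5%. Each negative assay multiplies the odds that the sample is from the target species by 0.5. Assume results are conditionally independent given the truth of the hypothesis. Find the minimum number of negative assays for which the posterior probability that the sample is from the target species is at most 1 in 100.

Prior odds: 0.785 ÷ 0.215 = 157/43.
Likelihood ratio per negative assay = 0.5.
Target posterior odds = 0.01/0.99 = 1/99.
Require 0.5ⁿ ≤ 1/99 ÷ (157/43) = 43/15543.
0.5⁸ = 0.00390625 is still above 43/15543 but 0.5⁹ = 0.001953125 is at or below it, so n = 9.

9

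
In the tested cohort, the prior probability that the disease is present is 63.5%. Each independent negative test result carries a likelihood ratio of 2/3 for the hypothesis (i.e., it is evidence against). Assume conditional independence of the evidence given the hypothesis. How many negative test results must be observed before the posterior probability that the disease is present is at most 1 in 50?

11

Prior odds: 0.635 ÷ 0.365 = 127/73.
Likelihood ratio per negative test result = 2/3.
Target posterior odds = 0.02/0.98 = 1/49.
Need (127/73) × (2/3)ⁿ ≤ 1/49, i.e. (2/3)ⁿ ≤ 73/6223.
(2/3)¹⁰ = 1024/59049 is still above 73/6223 but (2/3)¹¹ = 2048/177147 is at or below it, so n = 11.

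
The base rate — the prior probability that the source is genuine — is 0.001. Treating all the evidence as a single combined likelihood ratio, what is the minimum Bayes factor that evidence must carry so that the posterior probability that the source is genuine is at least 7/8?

6993

Prior odds = 0.001/0.999 = 1/999.
Target odds = 0.875/0.125 = 7.
Required Bayes factor = 7 ÷ (1/999) = 6993.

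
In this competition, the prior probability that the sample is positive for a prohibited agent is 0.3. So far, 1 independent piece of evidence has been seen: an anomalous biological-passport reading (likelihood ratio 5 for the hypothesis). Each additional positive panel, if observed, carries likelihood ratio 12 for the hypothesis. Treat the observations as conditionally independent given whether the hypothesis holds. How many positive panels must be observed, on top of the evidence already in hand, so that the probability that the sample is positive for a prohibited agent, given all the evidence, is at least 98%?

Prior odds = 0.3/0.7 = 3/7.
Bayes factor of the evidence already in hand = 5.
Odds after that evidence = (3/7) × 5 = 15/7.
Target odds = 0.98/0.02 = 49.
Need 12ⁿ ≥ 49 ÷ (15/7) = 343/15.
12¹ = 12 falls short of 343/15 but 12² = 144 reaches it, so n = 2.

2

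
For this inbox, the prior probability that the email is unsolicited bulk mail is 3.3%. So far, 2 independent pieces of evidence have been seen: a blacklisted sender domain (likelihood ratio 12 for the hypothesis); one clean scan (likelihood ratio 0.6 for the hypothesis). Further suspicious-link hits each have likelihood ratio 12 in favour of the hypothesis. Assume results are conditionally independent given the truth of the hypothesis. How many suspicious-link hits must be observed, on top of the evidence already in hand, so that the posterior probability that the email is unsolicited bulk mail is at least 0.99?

3

Prior odds = 0.033/0.967 = 33/967.
Combined Bayes factor of the evidence already in hand = 12 × 0.6 = 7.2.
Odds after that evidence = (33/967) × 7.2 = 1188/4835.
Target odds = 0.99/0.01 = 99.
Need 12ⁿ ≥ 99 ÷ (1188/4835) = 4835/12.
12² = 144 falls short of 4835/12 but 12³ = 1728 reaches it, so n = 3.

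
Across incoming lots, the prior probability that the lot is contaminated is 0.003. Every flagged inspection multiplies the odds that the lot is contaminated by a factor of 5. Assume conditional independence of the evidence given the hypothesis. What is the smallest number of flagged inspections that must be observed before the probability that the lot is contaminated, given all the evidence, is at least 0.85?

Prior odds = 0.003/0.997 = 3/997.
Likelihood ratio per flagged inspection = 5.
Target posterior odds = 0.85/0.15 = 17/3.
Need (3/997) × 5ⁿ ≥ 17/3, i.e. 5ⁿ ≥ 16949/9.
5⁴ = 625 falls short of 16949/9 but 5⁵ = 3125 reaches it, so n = 5.

5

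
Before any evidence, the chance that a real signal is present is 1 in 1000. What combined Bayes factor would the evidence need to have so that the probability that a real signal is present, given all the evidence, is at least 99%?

Prior odds = 0.001/0.999 = 1/999.
Target odds = 0.99/0.01 = 99.
Required Bayes factor = 99 ÷ (1/999) = 98901.

98901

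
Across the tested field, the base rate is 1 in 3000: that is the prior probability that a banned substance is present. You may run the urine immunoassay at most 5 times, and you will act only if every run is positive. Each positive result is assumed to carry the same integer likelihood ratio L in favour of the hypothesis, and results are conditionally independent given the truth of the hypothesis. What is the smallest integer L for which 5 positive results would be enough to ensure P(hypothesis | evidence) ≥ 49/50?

11

Prior odds = (1/3000)/(2999/3000) = 1/2999.
Target odds = 0.98/0.02 = 49.
Need L⁵ ≥ 49 ÷ (1/2999) = 146951.
10⁵ = 100000 < 146951 ≤ 161051 = 11⁵, so L = 11.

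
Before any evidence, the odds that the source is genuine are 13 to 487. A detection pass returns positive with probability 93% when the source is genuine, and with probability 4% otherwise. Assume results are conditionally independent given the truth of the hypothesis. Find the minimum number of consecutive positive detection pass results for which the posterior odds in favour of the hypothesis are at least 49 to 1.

3

Prior odds = 13/487.
Likelihood ratio of a positive result = 0.93/0.04 = 23.25.
Target odds = 49.
Require 23.25ⁿ ≥ 49 ÷ (13/487) = 23863/13.
23.25² = 540.5625 falls short of 23863/13 but 23.25³ = 804357/64 reaches it, so n = 3.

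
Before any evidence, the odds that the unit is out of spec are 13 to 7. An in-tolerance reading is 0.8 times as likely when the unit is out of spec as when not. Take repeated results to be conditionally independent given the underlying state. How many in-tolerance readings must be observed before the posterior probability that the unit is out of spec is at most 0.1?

13

Prior odds = 13/7.
Likelihood ratio per in-tolerance reading = 0.8.
Target posterior odds = 0.1/0.9 = 1/9.
Need (13/7) × 0.8ⁿ ≤ 1/9, i.e. 0.8ⁿ ≤ 7/117.
0.8¹² = 16777216/244140625 is still above 7/117 but 0.8¹³ ≈0.0549756 is at or below it, so n = 13.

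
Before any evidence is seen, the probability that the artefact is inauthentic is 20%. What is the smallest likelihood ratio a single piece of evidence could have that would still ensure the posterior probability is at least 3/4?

Prior odds = 0.2/0.8 = 0.25.
Target odds = 0.75/0.25 = 3.
Required Bayes factor = 3 ÷ 0.25 = 12.

12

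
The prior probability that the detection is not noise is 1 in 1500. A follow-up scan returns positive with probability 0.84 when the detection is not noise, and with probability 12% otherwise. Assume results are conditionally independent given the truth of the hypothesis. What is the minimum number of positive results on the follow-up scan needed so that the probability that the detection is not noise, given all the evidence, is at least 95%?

Prior odds = (1/1500)/(1499/1500) = 1/1499.
Likelihood ratio of a positive result = 0.84/0.12 = 7.
Target odds: 0.95 ÷ 0.05 = 19.
Require 7ⁿ ≥ 19 ÷ (1/1499) = 28481.
7⁵ = 16807 falls short of 28481 but 7⁶ = 117649 reaches it, so n = 6.

6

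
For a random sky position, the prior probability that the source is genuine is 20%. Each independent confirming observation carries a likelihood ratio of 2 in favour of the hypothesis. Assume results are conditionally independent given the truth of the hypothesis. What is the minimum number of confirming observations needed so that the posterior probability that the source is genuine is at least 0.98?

8

Prior odds = 0.2/0.8 = 0.25.
Likelihood ratio per confirming observation = 2.
Target posterior odds = 0.98/0.02 = 49.
Require 2ⁿ ≥ 49 ÷ 0.25 = 196.
2⁷ = 128 falls short of 196 but 2⁸ = 256 reaches it, so n = 8.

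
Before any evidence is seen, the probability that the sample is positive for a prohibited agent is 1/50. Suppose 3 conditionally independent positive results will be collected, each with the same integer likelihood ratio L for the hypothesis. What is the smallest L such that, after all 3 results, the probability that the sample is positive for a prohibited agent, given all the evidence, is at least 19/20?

Prior odds = 0.02/0.98 = 1/49.
Target odds = 0.95/0.05 = 19.
Need L³ ≥ 19 ÷ (1/49) = 931.
9³ = 729 < 931 ≤ 1000 = 10³, so L = 10.

10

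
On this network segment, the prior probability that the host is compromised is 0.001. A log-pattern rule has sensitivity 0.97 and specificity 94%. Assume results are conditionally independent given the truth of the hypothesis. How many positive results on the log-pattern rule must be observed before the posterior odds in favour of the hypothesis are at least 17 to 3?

4

Prior odds = 0.001/0.999 = 1/999.
False-positive rate = 1 − 0.94 = 0.06; likelihood ratio of a positive = 0.97/0.06 = 97/6.
Target odds = 17/3.
Need (1/999) × (97/6)ⁿ ≥ 17/3, i.e. (97/6)ⁿ ≥ 5661.
(97/6)³ = 912673/216 falls short of 5661 but (97/6)⁴ = 88529281/1296 reaches it, so n = 4.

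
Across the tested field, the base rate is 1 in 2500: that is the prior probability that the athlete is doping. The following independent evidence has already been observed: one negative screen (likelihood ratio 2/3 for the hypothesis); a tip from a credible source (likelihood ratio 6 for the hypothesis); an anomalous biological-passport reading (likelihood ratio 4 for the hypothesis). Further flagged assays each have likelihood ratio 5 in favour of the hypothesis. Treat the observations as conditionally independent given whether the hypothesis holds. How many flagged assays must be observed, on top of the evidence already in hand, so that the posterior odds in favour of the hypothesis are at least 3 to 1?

Prior odds = 0.0004/0.9996 = 1/2499.
Combined Bayes factor of the evidence already in hand = (2/3) × 6 × 4 = 16.
Odds after that evidence = (1/2499) × 16 = 16/2499.
Target odds = 3.
Need 5ⁿ ≥ 3 ÷ (16/2499) = 468.5625.
5³ = 125 falls short of 468.5625 but 5⁴ = 625 reaches it, so n = 4.

4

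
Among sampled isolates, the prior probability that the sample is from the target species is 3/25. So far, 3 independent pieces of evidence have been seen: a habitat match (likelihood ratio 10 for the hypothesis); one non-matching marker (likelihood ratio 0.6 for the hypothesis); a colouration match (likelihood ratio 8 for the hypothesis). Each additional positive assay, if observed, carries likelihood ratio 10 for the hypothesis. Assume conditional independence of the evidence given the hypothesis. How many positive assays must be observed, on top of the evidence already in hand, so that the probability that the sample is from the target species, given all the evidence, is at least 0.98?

1

Prior odds = 0.12/0.88 = 3/22.
Combined Bayes factor of the evidence already in hand = 10 × 0.6 × 8 = 48.
Odds after that evidence = (3/22) × 48 = 72/11.
Target odds = 0.98/0.02 = 49.
Need 10ⁿ ≥ 49 ÷ (72/11) = 539/72.
10¹ = 10, which meets the required 539/72; so n = 1.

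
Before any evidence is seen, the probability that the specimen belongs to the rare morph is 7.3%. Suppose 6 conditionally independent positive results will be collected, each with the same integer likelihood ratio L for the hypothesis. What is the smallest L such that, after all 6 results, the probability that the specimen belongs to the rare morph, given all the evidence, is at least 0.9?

3

Prior odds = 0.073/0.927 = 73/927.
Target odds = 0.9/0.1 = 9.
Need L⁶ ≥ 9 ÷ (73/927) = 8343/73.
2⁶ = 64 < 8343/73 ≤ 729 = 3⁶, so L = 3.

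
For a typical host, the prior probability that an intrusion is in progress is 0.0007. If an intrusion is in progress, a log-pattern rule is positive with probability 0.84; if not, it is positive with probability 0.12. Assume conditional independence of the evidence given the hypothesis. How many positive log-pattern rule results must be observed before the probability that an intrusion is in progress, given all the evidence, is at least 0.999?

Prior odds: 0.0007 ÷ 0.9993 = 7/9993.
Likelihood ratio of a positive = 0.84/0.12 = 7.
Target posterior odds = 0.999/0.001 = 999.
Need (7/9993) × 7ⁿ ≥ 999, i.e. 7ⁿ ≥ 9983007/7.
7⁷ = 823543 falls short of 9983007/7 but 7⁸ = 5764801 reaches it, so n = 8.

8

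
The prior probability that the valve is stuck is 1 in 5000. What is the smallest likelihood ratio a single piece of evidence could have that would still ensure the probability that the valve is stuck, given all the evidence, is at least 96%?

Prior odds = 0.0002/0.9998 = 1/4999.
Target odds = 0.96/0.04 = 24.
Required Bayes factor = 24 ÷ (1/4999) = 119976.

119976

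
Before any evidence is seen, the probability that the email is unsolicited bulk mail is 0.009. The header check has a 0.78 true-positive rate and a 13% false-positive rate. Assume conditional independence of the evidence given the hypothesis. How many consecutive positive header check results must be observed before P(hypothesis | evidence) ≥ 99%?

Prior odds: 0.009 ÷ 0.991 = 9/991.
Likelihood ratio of a positive result = 0.78/0.13 = 6.
Target posterior odds = 0.99/0.01 = 99.
Need (9/991) × 6ⁿ ≥ 99, i.e. 6ⁿ ≥ 10901.
6⁵ = 7776 falls short of 10901 but 6⁶ = 46656 reaches it, so n = 6.

6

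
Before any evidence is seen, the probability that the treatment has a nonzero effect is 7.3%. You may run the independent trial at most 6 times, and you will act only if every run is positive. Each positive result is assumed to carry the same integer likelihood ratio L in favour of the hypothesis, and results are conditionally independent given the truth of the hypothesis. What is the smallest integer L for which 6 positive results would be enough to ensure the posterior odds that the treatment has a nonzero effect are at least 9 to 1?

Prior odds = 0.073/0.927 = 73/927.
Target odds = 9.
Need L⁶ ≥ 9 ÷ (73/927) = 8343/73.
2⁶ = 64 < 8343/73 ≤ 729 = 3⁶, so L = 3.

3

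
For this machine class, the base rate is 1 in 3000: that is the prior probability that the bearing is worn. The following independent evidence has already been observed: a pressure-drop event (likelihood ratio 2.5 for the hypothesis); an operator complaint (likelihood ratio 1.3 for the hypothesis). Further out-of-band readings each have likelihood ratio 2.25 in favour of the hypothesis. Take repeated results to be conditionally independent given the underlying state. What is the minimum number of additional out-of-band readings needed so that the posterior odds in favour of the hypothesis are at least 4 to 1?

Prior odds = (1/3000)/(2999/3000) = 1/2999.
Combined Bayes factor of the evidence already in hand = 2.5 × 1.3 = 3.25.
Odds after that evidence = (1/2999) × 3.25 = 13/11996.
Target odds = 4.
Need 2.25ⁿ ≥ 4 ÷ (13/11996) = 47984/13.
2.25¹⁰ ≈3325.26 falls short of 47984/13 but 2.25¹¹ ≈7481.83 reaches it, so n = 11.

11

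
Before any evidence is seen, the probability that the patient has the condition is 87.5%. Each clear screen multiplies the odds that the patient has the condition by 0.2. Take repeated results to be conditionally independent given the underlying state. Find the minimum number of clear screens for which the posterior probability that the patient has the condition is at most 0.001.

Prior odds = 0.875/0.125 = 7.
Likelihood ratio per clear screen = 0.2.
Target posterior odds = 0.001/0.999 = 1/999.
Require 0.2ⁿ ≤ 1/999 ÷ 7 = 1/6993.
0.2⁵ = 0.00032 is still above 1/6993 but 0.2⁶ = 1/15625 is at or below it, so n = 6.

6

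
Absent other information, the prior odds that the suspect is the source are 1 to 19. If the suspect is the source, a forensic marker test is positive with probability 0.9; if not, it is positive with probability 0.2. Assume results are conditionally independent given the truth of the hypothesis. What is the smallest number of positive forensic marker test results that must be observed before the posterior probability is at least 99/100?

6

Prior odds = 1/19.
Likelihood ratio of a positive = 0.9/0.2 = 4.5.
Target posterior odds = 0.99/0.01 = 99.
Require 4.5ⁿ ≥ 99 ÷ (1/19) = 1881.
4.5⁵ = 1845.28125 falls short of 1881 but 4.5⁶ = 8303.765625 reaches it, so n = 6.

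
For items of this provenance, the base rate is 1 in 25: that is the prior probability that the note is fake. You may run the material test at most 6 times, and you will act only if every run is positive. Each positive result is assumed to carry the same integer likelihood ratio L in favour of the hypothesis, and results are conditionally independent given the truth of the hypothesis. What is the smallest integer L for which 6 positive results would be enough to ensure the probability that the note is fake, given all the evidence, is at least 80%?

Prior odds = 0.04/0.96 = 1/24.
Target odds = 0.8/0.2 = 4.
Need L⁶ ≥ 4 ÷ (1/24) = 96.
2⁶ = 64 < 96 ≤ 729 = 3⁶, so L = 3.

3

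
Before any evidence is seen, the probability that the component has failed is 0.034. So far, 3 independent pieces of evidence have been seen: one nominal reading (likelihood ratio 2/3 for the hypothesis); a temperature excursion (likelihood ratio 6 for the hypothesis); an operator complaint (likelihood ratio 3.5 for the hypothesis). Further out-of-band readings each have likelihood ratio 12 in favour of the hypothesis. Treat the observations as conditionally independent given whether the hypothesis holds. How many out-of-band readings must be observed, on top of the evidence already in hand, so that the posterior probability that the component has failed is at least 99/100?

Prior odds = 0.034/0.966 = 17/483.
Combined Bayes factor of the evidence already in hand = (2/3) × 6 × 3.5 = 14.
Odds after that evidence = (17/483) × 14 = 34/69.
Target odds = 0.99/0.01 = 99.
Need 12ⁿ ≥ 99 ÷ (34/69) = 6831/34.
12² = 144 falls short of 6831/34 but 12³ = 1728 reaches it, so n = 3.

3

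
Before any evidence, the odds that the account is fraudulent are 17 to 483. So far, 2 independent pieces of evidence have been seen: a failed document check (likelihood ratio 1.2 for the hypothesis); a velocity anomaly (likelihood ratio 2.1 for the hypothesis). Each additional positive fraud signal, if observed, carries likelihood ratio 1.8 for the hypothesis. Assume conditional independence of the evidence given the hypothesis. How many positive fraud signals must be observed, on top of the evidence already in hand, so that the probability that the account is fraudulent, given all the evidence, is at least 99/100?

Prior odds = 17/483.
Combined Bayes factor of the evidence already in hand = 1.2 × 2.1 = 2.52.
Odds after that evidence = (17/483) × 2.52 = 51/575.
Target odds = 0.99/0.01 = 99.
Need 1.8ⁿ ≥ 99 ÷ (51/575) = 18975/17.
1.8¹¹ ≈642.684 falls short of 18975/17 but 1.8¹² ≈1156.83 reaches it, so n = 12.

12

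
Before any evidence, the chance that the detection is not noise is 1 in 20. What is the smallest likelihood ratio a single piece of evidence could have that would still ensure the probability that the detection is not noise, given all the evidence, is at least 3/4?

Prior odds = 0.05/0.95 = 1/19.
Target odds = 0.75/0.25 = 3.
Required Bayes factor = 3 ÷ (1/19) = 57.

57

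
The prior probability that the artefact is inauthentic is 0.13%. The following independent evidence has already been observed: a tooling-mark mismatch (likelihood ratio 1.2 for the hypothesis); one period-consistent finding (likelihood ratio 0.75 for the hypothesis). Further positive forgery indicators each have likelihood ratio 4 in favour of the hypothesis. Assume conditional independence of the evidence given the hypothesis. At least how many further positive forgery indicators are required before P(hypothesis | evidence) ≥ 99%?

Prior odds = 0.0013/0.9987 = 13/9987.
Combined Bayes factor of the evidence already in hand = 1.2 × 0.75 = 0.9.
Odds after that evidence = (13/9987) × 0.9 = 39/33290.
Target odds = 0.99/0.01 = 99.
Need 4ⁿ ≥ 99 ÷ (39/33290) = 1098570/13.
4⁸ = 65536 falls short of 1098570/13 but 4⁹ = 262144 reaches it, so n = 9.

9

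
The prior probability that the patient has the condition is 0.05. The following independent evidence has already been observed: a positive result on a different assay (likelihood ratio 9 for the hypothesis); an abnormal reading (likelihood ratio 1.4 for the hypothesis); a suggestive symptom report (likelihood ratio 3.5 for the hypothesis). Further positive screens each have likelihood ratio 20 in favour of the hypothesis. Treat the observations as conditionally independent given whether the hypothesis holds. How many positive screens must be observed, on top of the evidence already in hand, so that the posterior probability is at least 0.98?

Prior odds = 0.05/0.95 = 1/19.
Combined Bayes factor of the evidence already in hand = 9 × 1.4 × 3.5 = 44.1.
Odds after that evidence = (1/19) × 44.1 = 441/190.
Target odds = 0.98/0.02 = 49.
Need 20ⁿ ≥ 49 ÷ (441/190) = 190/9.
20¹ = 20 falls short of 190/9 but 20² = 400 reaches it, so n = 2.

2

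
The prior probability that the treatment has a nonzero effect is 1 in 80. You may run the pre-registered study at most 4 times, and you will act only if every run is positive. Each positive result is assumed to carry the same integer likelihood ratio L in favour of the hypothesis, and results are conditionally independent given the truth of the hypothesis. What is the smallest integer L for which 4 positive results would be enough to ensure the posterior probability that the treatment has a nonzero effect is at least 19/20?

Prior odds = 0.0125/0.9875 = 1/79.
Target odds = 0.95/0.05 = 19.
Need L⁴ ≥ 19 ÷ (1/79) = 1501.
6⁴ = 1296 < 1501 ≤ 2401 = 7⁴, so L = 7.

7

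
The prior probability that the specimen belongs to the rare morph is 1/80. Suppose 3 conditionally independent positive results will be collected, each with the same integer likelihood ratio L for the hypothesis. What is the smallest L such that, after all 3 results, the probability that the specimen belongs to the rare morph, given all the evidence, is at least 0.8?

Prior odds = 0.0125/0.9875 = 1/79.
Target odds = 0.8/0.2 = 4.
Need L³ ≥ 4 ÷ (1/79) = 316.
6³ = 216 < 316 ≤ 343 = 7³, so L = 7.

7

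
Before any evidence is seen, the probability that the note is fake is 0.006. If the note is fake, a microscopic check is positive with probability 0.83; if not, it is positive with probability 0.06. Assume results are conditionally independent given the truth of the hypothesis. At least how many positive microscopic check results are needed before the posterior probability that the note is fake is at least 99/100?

4

Prior odds: 0.006 ÷ 0.994 = 3/497.
Likelihood ratio of a positive = 0.83/0.06 = 83/6.
Target odds: 0.99 ÷ 0.01 = 99.
Need (3/497) × (83/6)ⁿ ≥ 99, i.e. (83/6)ⁿ ≥ 16401.
(83/6)³ = 571787/216 falls short of 16401 but (83/6)⁴ = 47458321/1296 reaches it, so n = 4.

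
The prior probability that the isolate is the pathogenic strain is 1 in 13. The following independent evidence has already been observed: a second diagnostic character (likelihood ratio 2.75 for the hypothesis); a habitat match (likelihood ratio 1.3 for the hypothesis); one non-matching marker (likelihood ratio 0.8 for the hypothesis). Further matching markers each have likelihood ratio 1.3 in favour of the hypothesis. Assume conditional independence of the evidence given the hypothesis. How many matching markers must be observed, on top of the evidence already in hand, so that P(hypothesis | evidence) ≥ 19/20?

Prior odds = (1/13)/(12/13) = 1/12.
Combined Bayes factor of the evidence already in hand = 2.75 × 1.3 × 0.8 = 2.86.
Odds after that evidence = (1/12) × 2.86 = 143/600.
Target odds = 0.95/0.05 = 19.
Need 1.3ⁿ ≥ 19 ÷ (143/600) = 11400/143.
1.3¹⁶ ≈66.5417 falls short of 11400/143 but 1.3¹⁷ ≈86.5042 reaches it, so n = 17.

17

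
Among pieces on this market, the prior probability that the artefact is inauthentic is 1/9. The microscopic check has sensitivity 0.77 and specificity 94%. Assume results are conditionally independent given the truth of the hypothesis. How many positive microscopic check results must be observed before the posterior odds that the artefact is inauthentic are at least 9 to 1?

Prior odds = (1/9)/(8/9) = 0.125.
False-positive rate = 1 − 0.94 = 0.06; likelihood ratio of a positive = 0.77/0.06 = 77/6.
Target odds = 9.
Require (77/6)ⁿ ≥ 9 ÷ 0.125 = 72.
(77/6)¹ = 77/6 falls short of 72 but (77/6)² = 5929/36 reaches it, so n = 2.

2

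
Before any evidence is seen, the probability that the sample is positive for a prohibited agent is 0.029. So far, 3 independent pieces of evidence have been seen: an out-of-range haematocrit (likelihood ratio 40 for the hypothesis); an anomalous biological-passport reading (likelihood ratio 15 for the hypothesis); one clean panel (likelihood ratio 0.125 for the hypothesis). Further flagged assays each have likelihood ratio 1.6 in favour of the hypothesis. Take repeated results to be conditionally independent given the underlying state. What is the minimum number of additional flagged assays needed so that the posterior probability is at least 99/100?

9

Prior odds = 0.029/0.971 = 29/971.
Combined Bayes factor of the evidence already in hand = 40 × 15 × 0.125 = 75.
Odds after that evidence = (29/971) × 75 = 2175/971.
Target odds = 0.99/0.01 = 99.
Need 1.6ⁿ ≥ 99 ÷ (2175/971) = 32043/725.
1.6⁸ = 16777216/390625 falls short of 32043/725 but 1.6⁹ = 134217728/1953125 reaches it, so n = 9.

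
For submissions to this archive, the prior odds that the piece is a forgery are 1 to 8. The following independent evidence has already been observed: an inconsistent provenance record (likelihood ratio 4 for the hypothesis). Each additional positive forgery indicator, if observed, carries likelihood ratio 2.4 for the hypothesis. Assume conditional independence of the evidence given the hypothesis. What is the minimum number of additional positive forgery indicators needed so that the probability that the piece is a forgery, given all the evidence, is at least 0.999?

Prior odds = 0.125.
Bayes factor of the evidence already in hand = 4.
Odds after that evidence = 0.125 × 4 = 0.5.
Target odds = 0.999/0.001 = 999.
Need 2.4ⁿ ≥ 999 ÷ 0.5 = 1998.
2.4⁸ = 429981696/390625 falls short of 1998 but 2.4⁹ ≈2641.81 reaches it, so n = 9.

9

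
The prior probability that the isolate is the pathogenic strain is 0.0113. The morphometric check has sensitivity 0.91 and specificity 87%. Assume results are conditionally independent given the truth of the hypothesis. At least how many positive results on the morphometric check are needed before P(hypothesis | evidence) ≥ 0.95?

4

Prior odds = 0.0113/0.9887 = 113/9887.
False-positive rate = 1 − 0.87 = 0.13; likelihood ratio of a positive = 0.91/0.13 = 7.
Target odds: 0.95 ÷ 0.05 = 19.
Require 7ⁿ ≥ 19 ÷ (113/9887) = 187853/113.
7³ = 343 falls short of 187853/113 but 7⁴ = 2401 reaches it, so n = 4.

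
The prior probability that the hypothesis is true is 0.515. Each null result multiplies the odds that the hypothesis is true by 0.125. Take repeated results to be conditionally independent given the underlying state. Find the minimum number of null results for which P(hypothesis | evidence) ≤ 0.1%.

4

Prior odds: 0.515 ÷ 0.485 = 103/97.
Likelihood ratio per null result = 0.125.
Target posterior odds = 0.001/0.999 = 1/999.
Need (103/97) × 0.125ⁿ ≤ 1/999, i.e. 0.125ⁿ ≤ 97/102897.
0.125³ = 0.001953125 is still above 97/102897 but 0.125⁴ = 1/4096 is at or below it, so n = 4.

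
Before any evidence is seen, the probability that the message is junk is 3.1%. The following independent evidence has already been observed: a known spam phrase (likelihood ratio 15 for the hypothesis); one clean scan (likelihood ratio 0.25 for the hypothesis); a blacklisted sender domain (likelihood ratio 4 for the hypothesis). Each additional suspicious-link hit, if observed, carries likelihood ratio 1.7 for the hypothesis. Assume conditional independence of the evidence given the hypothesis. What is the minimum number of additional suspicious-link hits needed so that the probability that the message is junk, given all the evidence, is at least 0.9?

6

Prior odds = 0.031/0.969 = 31/969.
Combined Bayes factor of the evidence already in hand = 15 × 0.25 × 4 = 15.
Odds after that evidence = (31/969) × 15 = 155/323.
Target odds = 0.9/0.1 = 9.
Need 1.7ⁿ ≥ 9 ÷ (155/323) = 2907/155.
1.7⁵ = 1419857/100000 falls short of 2907/155 but 1.7⁶ = 24137569/1000000 reaches it, so n = 6.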